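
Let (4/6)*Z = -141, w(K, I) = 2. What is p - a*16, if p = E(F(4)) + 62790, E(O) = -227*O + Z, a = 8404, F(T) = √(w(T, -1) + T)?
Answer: -143771/2 - 227*√6 ≈ -72442.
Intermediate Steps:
Z = -423/2 (Z = (3/2)*(-141) = -423/2 ≈ -211.50)
F(T) = √(2 + T)
E(O) = -423/2 - 227*O (E(O) = -227*O - 423/2 = -423/2 - 227*O)
p = 125157/2 - 227*√6 (p = (-423/2 - 227*√(2 + 4)) + 62790 = (-423/2 - 227*√6) + 62790 = 125157/2 - 227*√6 ≈ 62022.)
p - a*16 = (125157/2 - 227*√6) - 8404*16 = (125157/2 - 227*√6) - 1*134464 = (125157/2 - 227*√6) - 134464 = -143771/2 - 227*√6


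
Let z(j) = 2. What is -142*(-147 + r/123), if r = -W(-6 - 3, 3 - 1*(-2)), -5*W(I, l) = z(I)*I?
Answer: 4280022/205 ≈ 20878.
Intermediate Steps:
W(I, l) = -2*I/5
r = -18/5 (r = -(-2)*(-6 - 3)/5 = -(-2)*(-9)/5 = -1*18/5 = -18/5 ≈ -3.6000)
-142*(-147 + r/123) = -142*(-147 - 18/5/123) = -142*(-147 - 18/5*1/123) = -142*(-147 - 6/205) = -142*(-30141/205) = 4280022/205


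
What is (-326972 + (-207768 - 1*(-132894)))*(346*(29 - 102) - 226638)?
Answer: 101223400016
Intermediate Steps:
(-326972 + (-207768 - 1*(-132894)))*(346*(29 - 102) - 226638) = (-326972 + (-207768 + 132894))*(346*(-73) - 226638) = (-326972 - 74874)*(-25258 - 226638) = -401846*(-251896) = 101223400016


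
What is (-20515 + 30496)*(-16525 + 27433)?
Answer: 108872748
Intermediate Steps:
(-20515 + 30496)*(-16525 + 27433) = 9981*10908 = 108872748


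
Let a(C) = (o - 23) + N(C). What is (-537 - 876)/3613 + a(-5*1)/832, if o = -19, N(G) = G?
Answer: -1345427/3006016 ≈ -0.44758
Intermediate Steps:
a(C) = -42 + C (a(C) = (-19 - 23) + C = -42 + C)
(-537 - 876)/3613 + a(-5*1)/832 = (-537 - 876)/3613 + (-42 - 5*1)/832 = -1413*1/3613 + (-42 - 5)*(1/832) = -1413/3613 - 47*1/832 = -1413/3613 - 47/832 = -1345427/3006016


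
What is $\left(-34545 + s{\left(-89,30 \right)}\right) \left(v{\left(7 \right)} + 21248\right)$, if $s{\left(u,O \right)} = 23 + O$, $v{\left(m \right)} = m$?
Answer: $-733127460$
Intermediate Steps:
$\left(-34545 + s{\left(-89,30 \right)}\right) \left(v{\left(7 \right)} + 21248\right) = \left(-34545 + \left(23 + 30\right)\right) \left(7 + 21248\right) = \left(-34545 + 53\right) 21255 = \left(-34492\right) 21255 = -733127460$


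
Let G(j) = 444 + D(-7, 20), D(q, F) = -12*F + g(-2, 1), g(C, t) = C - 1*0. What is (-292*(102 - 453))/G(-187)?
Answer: 51246/101 ≈ 507.39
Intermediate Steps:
g(C, t) = C (g(C, t) = C + 0 = C)
D(q, F) = -2 - 12*F (D(q, F) = -12*F - 2 = -2 - 12*F)
G(j) = 202 (G(j) = 444 + (-2 - 12*20) = 444 + (-2 - 240) = 444 - 242 = 202)
(-292*(102 - 453))/G(-187) = -292*(102 - 453)/202 = -292*(-351)*(1/202) = 102492*(1/202) = 51246/101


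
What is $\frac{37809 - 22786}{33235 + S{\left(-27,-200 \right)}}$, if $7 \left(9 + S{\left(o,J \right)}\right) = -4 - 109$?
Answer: $\frac{105161}{232469} \approx 0.45237$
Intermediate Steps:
$S{\left(o,J \right)} = - \frac{176}{7}$ ($S{\left(o,J \right)} = -9 + \frac{-4 - 109}{7} = -9 + \frac{1}{7} \left(-113\right) = -9 - \frac{113}{7} = - \frac{176}{7}$)
$\frac{37809 - 22786}{33235 + S{\left(-27,-200 \right)}} = \frac{37809 - 22786}{33235 - \frac{176}{7}} = \frac{15023}{\frac{232469}{7}} = 15023 \cdot \frac{7}{232469} = \frac{105161}{232469}$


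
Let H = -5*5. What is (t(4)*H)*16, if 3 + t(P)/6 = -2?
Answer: 12000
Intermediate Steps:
t(P) = -30 (t(P) = -18 + 6*(-2) = -18 - 12 = -30)
H = -25
(t(4)*H)*16 = -30*(-25)*16 = 750*16 = 12000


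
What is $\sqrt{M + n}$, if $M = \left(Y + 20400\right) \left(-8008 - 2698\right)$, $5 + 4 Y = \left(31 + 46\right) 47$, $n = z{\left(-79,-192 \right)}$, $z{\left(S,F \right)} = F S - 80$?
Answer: $i \sqrt{228060183} \approx 15102.0 i$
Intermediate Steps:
$z{\left(S,F \right)} = -80 + F S$
$n = 15088$ ($n = -80 - -15168 = -80 + 15168 = 15088$)
$Y = \frac{1807}{2}$ ($Y = - \frac{5}{4} + \frac{\left(31 + 46\right) 47}{4} = - \frac{5}{4} + \frac{77 \cdot 47}{4} = - \frac{5}{4} + \frac{1}{4} \cdot 3619 = - \frac{5}{4} + \frac{3619}{4} = \frac{1807}{2} \approx 903.5$)
$M = -228075271$ ($M = \left(\frac{1807}{2} + 20400\right) \left(-8008 - 2698\right) = \frac{42607}{2} \left(-10706\right) = -228075271$)
$\sqrt{M + n} = \sqrt{-228075271 + 15088} = \sqrt{-228060183} = i \sqrt{228060183}$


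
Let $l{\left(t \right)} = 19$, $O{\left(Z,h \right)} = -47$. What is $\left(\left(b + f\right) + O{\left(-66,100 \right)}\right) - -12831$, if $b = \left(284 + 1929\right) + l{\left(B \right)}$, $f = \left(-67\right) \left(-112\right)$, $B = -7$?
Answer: $22520$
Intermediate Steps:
$f = 7504$
$b = 2232$ ($b = \left(284 + 1929\right) + 19 = 2213 + 19 = 2232$)
$\left(\left(b + f\right) + O{\left(-66,100 \right)}\right) - -12831 = \left(\left(2232 + 7504\right) - 47\right) - -12831 = \left(9736 - 47\right) + 12831 = 9689 + 12831 = 22520$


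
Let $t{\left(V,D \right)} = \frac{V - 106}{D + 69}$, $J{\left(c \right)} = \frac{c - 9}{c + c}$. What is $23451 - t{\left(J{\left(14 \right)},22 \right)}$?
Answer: $\frac{59756111}{2548} \approx 23452.0$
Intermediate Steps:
$J{\left(c \right)} = \frac{-9 + c}{2 c}$
$t{\left(V,D \right)} = \frac{-106 + V}{69 + D}$
$23451 - t{\left(J{\left(14 \right)},22 \right)} = 23451 - \frac{-106 + \frac{-9 + 14}{2 \cdot 14}}{69 + 22} = 23451 - \frac{-106 + \frac{1}{2} \cdot \frac{1}{14} \cdot 5}{91} = 23451 - \frac{-106 + \frac{5}{28}}{91} = 23451 - \frac{1}{91} \left(- \frac{2963}{28}\right) = 23451 - - \frac{2963}{2548} = 23451 + \frac{2963}{2548} = \frac{59756111}{2548}$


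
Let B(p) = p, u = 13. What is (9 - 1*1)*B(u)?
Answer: 104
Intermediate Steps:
(9 - 1*1)*B(u) = (9 - 1*1)*13 = (9 - 1)*13 = 8*13 = 104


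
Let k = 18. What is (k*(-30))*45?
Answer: -24300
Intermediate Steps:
(k*(-30))*45 = (18*(-30))*45 = -540*45 = -24300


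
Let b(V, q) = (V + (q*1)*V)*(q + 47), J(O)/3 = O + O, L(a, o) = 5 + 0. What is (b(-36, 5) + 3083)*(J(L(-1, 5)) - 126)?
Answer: 782304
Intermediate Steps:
L(a, o) = 5
J(O) = 6*O (J(O) = 3*(O + O) = 3*(2*O) = 6*O)
b(V, q) = (47 + q)*(V + V*q) (b(V, q) = (V + q*V)*(47 + q) = (V + V*q)*(47 + q) = (47 + q)*(V + V*q))
(b(-36, 5) + 3083)*(J(L(-1, 5)) - 126) = (-36*(47 + 5**2 + 48*5) + 3083)*(6*5 - 126) = (-36*(47 + 25 + 240) + 3083)*(30 - 126) = (-36*312 + 3083)*(-96) = (-11232 + 3083)*(-96) = -8149*(-96) = 782304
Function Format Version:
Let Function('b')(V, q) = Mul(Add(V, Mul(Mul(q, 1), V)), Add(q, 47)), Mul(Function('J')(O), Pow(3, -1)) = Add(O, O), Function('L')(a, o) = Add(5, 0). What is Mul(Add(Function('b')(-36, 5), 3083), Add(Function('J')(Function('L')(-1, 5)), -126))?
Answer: 782304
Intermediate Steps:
Function('L')(a, o) = 5
Function('J')(O) = Mul(6, O) (Function('J')(O) = Mul(3, Add(O, O)) = Mul(3, Mul(2, O)) = Mul(6, O))
Function('b')(V, q) = Mul(Add(47, q), Add(V, Mul(V, q))) (Function('b')(V, q) = Mul(Add(V, Mul(q, V)), Add(47, q)) = Mul(Add(V, Mul(V, q)), Add(47, q)) = Mul(Add(47, q), Add(V, Mul(V, q))))
Mul(Add(Function('b')(-36, 5), 3083), Add(Function('J')(Function('L')(-1, 5)), -126)) = Mul(Add(Mul(-36, Add(47, Pow(5, 2), Mul(48, 5))), 3083), Add(Mul(6, 5), -126)) = Mul(Add(Mul(-36, Add(47, 25, 240)), 3083), Add(30, -126)) = Mul(Add(Mul(-36, 312), 3083), -96) = Mul(Add(-11232, 3083), -96) = Mul(-8149, -96) = 782304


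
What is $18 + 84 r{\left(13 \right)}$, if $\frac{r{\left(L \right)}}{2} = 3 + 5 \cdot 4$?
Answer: $3882$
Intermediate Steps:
$r{\left(L \right)} = 46$ ($r{\left(L \right)} = 2 \left(3 + 5 \cdot 4\right) = 2 \left(3 + 20\right) = 2 \cdot 23 = 46$)
$18 + 84 r{\left(13 \right)} = 18 + 84 \cdot 46 = 18 + 3864 = 3882$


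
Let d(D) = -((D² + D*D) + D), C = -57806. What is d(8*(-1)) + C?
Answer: -57926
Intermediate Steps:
d(D) = -D - 2*D² (d(D) = -((D² + D²) + D) = -(2*D² + D) = -(D + 2*D²) = -D - 2*D²)
d(8*(-1)) + C = -8*(-1)*(1 + 2*(8*(-1))) - 57806 = -1*(-8)*(1 + 2*(-8)) - 57806 = -1*(-8)*(1 - 16) - 57806 = -1*(-8)*(-15) - 57806 = -120 - 57806 = -57926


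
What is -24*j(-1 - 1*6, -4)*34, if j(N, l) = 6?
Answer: -4896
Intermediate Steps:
-24*j(-1 - 1*6, -4)*34 = -24*6*34 = -144*34 = -4896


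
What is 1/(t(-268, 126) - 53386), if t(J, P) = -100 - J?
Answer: -1/53218 ≈ -1.8791e-5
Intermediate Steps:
1/(t(-268, 126) - 53386) = 1/((-100 - 1*(-268)) - 53386) = 1/((-100 + 268) - 53386) = 1/(168 - 53386) = 1/(-53218) = -1/53218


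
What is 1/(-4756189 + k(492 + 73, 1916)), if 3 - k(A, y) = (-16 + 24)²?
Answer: -1/4756250 ≈ -2.1025e-7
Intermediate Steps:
k(A, y) = -61 (k(A, y) = 3 - (-16 + 24)² = 3 - 1*8² = 3 - 1*64 = 3 - 64 = -61)
1/(-4756189 + k(492 + 73, 1916)) = 1/(-4756189 - 61) = 1/(-4756250) = -1/4756250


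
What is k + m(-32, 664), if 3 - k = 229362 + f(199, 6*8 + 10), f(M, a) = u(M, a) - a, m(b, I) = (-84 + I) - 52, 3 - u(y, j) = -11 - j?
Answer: -228845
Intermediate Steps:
u(y, j) = 14 + j (u(y, j) = 3 - (-11 - j) = 3 + (11 + j) = 14 + j)
m(b, I) = -136 + I
f(M, a) = 14 (f(M, a) = (14 + a) - a = 14)
k = -229373 (k = 3 - (229362 + 14) = 3 - 1*229376 = 3 - 229376 = -229373)
k + m(-32, 664) = -229373 + (-136 + 664) = -229373 + 528 = -228845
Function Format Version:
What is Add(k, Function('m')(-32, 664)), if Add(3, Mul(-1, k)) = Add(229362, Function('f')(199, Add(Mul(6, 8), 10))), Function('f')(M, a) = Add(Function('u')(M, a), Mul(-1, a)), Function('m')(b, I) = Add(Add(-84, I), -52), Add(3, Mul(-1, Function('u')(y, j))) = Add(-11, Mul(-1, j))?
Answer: -228845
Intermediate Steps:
Function('u')(y, j) = Add(14, j) (Function('u')(y, j) = Add(3, Mul(-1, Add(-11, Mul(-1, j)))) = Add(3, Add(11, j)) = Add(14, j))
Function('m')(b, I) = Add(-136, I)
Function('f')(M, a) = 14 (Function('f')(M, a) = Add(Add(14, a), Mul(-1, a)) = 14)
k = -229373 (k = Add(3, Mul(-1, Add(229362, 14))) = Add(3, Mul(-1, 229376)) = Add(3, -229376) = -229373)
Add(k, Function('m')(-32, 664)) = Add(-229373, Add(-136, 664)) = Add(-229373, 528) = -228845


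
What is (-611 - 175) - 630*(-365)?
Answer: 229164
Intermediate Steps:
(-611 - 175) - 630*(-365) = -786 + 229950 = 229164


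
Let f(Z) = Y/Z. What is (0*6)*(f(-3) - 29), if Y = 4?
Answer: 0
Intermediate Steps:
f(Z) = 4/Z
(0*6)*(f(-3) - 29) = (0*6)*(4/(-3) - 29) = 0*(4*(-⅓) - 29) = 0*(-4/3 - 29) = 0*(-91/3) = 0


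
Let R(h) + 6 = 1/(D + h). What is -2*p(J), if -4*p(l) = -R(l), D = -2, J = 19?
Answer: 101/34 ≈ 2.9706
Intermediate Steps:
R(h) = -6 + 1/(-2 + h)
p(l) = (13 - 6*l)/(4*(-2 + l)) (p(l) = -(-1)*(13 - 6*l)/(-2 + l)/4 = -(-1)*(13 - 6*l)/(4*(-2 + l)) = (13 - 6*l)/(4*(-2 + l)))
-2*p(J) = -(13 - 6*19)/(2*(-2 + 19)) = -(13 - 114)/(2*17) = -(-101)/(2*17) = -2*(-101/68) = 101/34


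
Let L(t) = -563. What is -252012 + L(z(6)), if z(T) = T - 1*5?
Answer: -252575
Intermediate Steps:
z(T) = -5 + T (z(T) = T - 5 = -5 + T)
-252012 + L(z(6)) = -252012 - 563 = -252575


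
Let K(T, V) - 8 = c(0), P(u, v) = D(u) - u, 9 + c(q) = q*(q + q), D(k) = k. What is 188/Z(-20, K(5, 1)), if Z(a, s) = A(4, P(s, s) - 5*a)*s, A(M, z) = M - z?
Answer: 47/24 ≈ 1.9583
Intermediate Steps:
c(q) = -9 + 2*q² (c(q) = -9 + q*(q + q) = -9 + q*(2*q) = -9 + 2*q²)
P(u, v) = 0 (P(u, v) = u - u = 0)
K(T, V) = -1 (K(T, V) = 8 + (-9 + 2*0²) = 8 + (-9 + 2*0) = 8 + (-9 + 0) = 8 - 9 = -1)
Z(a, s) = s*(4 + 5*a) (Z(a, s) = (4 - (0 - 5*a))*s = (4 - (-5)*a)*s = (4 + 5*a)*s = s*(4 + 5*a))
188/Z(-20, K(5, 1)) = 188/((-(4 + 5*(-20)))) = 188/((-(4 - 100))) = 188/((-1*(-96))) = 188/96 = 188*(1/96) = 47/24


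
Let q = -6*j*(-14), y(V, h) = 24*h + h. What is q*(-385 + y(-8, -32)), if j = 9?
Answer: -895860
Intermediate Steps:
y(V, h) = 25*h
q = 756 (q = -6*9*(-14) = -54*(-14) = 756)
q*(-385 + y(-8, -32)) = 756*(-385 + 25*(-32)) = 756*(-385 - 800) = 756*(-1185) = -895860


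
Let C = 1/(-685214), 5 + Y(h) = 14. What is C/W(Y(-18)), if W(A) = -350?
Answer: 1/239824900 ≈ 4.1697e-9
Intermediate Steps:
Y(h) = 9 (Y(h) = -5 + 14 = 9)
C = -1/685214 ≈ -1.4594e-6
C/W(Y(-18)) = -1/685214/(-350) = -1/685214*(-1/350) = 1/239824900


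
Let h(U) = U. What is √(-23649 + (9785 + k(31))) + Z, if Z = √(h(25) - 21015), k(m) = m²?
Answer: I*(√12903 + √20990) ≈ 258.47*I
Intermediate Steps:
Z = I*√20990 (Z = √(25 - 21015) = √(-20990) = I*√20990 ≈ 144.88*I)
√(-23649 + (9785 + k(31))) + Z = √(-23649 + (9785 + 31²)) + I*√20990 = √(-23649 + (9785 + 961)) + I*√20990 = √(-23649 + 10746) + I*√20990 = √(-12903) + I*√20990 = I*√12903 + I*√20990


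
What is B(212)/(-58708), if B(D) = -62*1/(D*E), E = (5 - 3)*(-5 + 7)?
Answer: 31/24892192 ≈ 1.2454e-6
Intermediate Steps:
E = 4 (E = 2*2 = 4)
B(D) = -31/(2*D) (B(D) = -62*1/(4*D) = -31/(2*D))
B(212)/(-58708) = -31/2/212/(-58708) = -31/2*1/212*(-1/58708) = -31/424*(-1/58708) = 31/24892192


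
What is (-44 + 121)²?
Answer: 5929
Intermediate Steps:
(-44 + 121)² = 77² = 5929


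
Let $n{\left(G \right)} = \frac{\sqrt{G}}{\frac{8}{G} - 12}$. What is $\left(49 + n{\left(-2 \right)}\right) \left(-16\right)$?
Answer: $-784 + i \sqrt{2} \approx -784.0 + 1.4142 i$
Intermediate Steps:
$n{\left(G \right)} = \frac{\sqrt{G}}{-12 + \frac{8}{G}}$
$\left(49 + n{\left(-2 \right)}\right) \left(-16\right) = \left(49 - \frac{\left(-2\right)^{\frac{3}{2}}}{-8 + 12 \left(-2\right)}\right) \left(-16\right) = \left(49 - \frac{\left(-2\right) i \sqrt{2}}{-8 - 24}\right) \left(-16\right) = \left(49 - \frac{\left(-2\right) i \sqrt{2}}{-32}\right) \left(-16\right) = \left(49 - - 2 i \sqrt{2} \left(- \frac{1}{32}\right)\right) \left(-16\right) = \left(49 - \frac{i \sqrt{2}}{16}\right) \left(-16\right) = -784 + i \sqrt{2}$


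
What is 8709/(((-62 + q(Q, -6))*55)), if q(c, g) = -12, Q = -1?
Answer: -8709/4070 ≈ -2.1398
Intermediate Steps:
8709/(((-62 + q(Q, -6))*55)) = 8709/(((-62 - 12)*55)) = 8709/((-74*55)) = 8709/(-4070) = 8709*(-1/4070) = -8709/4070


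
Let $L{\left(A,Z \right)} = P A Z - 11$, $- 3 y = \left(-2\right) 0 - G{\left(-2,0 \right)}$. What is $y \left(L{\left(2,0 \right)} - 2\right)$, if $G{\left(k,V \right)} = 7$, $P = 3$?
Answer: $- \frac{91}{3} \approx -30.333$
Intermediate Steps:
$y = \frac{7}{3}$ ($y = - \frac{\left(-2\right) 0 - 7}{3} = - \frac{0 - 7}{3} = \left(- \frac{1}{3}\right) \left(-7\right) = \frac{7}{3} \approx 2.3333$)
$L{\left(A,Z \right)} = -11 + 3 A Z$ ($L{\left(A,Z \right)} = 3 A Z - 11 = -11 + 3 A Z$)
$y \left(L{\left(2,0 \right)} - 2\right) = \frac{7 \left(\left(-11 + 3 \cdot 2 \cdot 0\right) - 2\right)}{3} = \frac{7 \left(\left(-11 + 0\right) - 2\right)}{3} = \frac{7 \left(-11 - 2\right)}{3} = \frac{7}{3} \left(-13\right) = - \frac{91}{3}$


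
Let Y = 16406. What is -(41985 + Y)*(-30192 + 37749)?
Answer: -441260787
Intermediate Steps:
-(41985 + Y)*(-30192 + 37749) = -(41985 + 16406)*(-30192 + 37749) = -58391*7557 = -1*441260787 = -441260787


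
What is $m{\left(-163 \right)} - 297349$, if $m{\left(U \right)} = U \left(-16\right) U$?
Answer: $-722453$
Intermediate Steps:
$m{\left(U \right)} = - 16 U^{2}$ ($m{\left(U \right)} = - 16 U U = - 16 U^{2}$)
$m{\left(-163 \right)} - 297349 = - 16 \left(-163\right)^{2} - 297349 = \left(-16\right) 26569 - 297349 = -425104 - 297349 = -722453$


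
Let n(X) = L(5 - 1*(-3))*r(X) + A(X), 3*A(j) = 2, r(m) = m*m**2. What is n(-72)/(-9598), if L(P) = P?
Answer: 4478975/14397 ≈ 311.10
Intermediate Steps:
r(m) = m**3
A(j) = 2/3 (A(j) = (1/3)*2 = 2/3)
n(X) = 2/3 + 8*X**3 (n(X) = (5 - 1*(-3))*X**3 + 2/3 = (5 + 3)*X**3 + 2/3 = 8*X**3 + 2/3 = 2/3 + 8*X**3)
n(-72)/(-9598) = (2/3 + 8*(-72)**3)/(-9598) = (2/3 + 8*(-373248))*(-1/9598) = (2/3 - 2985984)*(-1/9598) = -8957950/3*(-1/9598) = 4478975/14397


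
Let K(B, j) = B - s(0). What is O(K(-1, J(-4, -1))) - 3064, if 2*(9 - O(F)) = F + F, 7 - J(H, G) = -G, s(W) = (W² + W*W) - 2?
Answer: -3056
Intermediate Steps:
s(W) = -2 + 2*W² (s(W) = (W² + W²) - 2 = 2*W² - 2 = -2 + 2*W²)
J(H, G) = 7 + G (J(H, G) = 7 - (-1)*G = 7 + G)
K(B, j) = 2 + B (K(B, j) = B - (-2 + 2*0²) = B - (-2 + 2*0) = B - (-2 + 0) = B - 1*(-2) = B + 2 = 2 + B)
O(F) = 9 - F (O(F) = 9 - (F + F)/2 = 9 - F)
O(K(-1, J(-4, -1))) - 3064 = (9 - (2 - 1)) - 3064 = (9 - 1*1) - 3064 = (9 - 1) - 3064 = 8 - 3064 = -3056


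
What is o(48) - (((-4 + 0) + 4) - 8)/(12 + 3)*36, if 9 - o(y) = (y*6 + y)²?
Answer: -564339/5 ≈ -1.1287e+5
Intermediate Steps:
o(y) = 9 - 49*y² (o(y) = 9 - (y*6 + y)² = 9 - (6*y + y)² = 9 - (7*y)² = 9 - 49*y²)
o(48) - (((-4 + 0) + 4) - 8)/(12 + 3)*36 = (9 - 49*48²) - (((-4 + 0) + 4) - 8)/(12 + 3)*36 = (9 - 49*2304) - ((-4 + 4) - 8)/15*36 = (9 - 112896) - (0 - 8)*(1/15)*36 = -112887 - (-8*1/15)*36 = -112887 - (-8)*36/15 = -112887 - 1*(-96/5) = -112887 + 96/5 = -564339/5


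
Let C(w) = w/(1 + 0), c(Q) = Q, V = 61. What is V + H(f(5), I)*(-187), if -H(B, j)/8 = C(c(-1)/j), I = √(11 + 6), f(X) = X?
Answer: 61 - 88*√17 ≈ -301.83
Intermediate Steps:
I = √17 ≈ 4.1231
C(w) = w (C(w) = w/1 = 1*w = w)
H(B, j) = 8/j (H(B, j) = -(-8)/j = 8/j)
V + H(f(5), I)*(-187) = 61 + (8/(√17))*(-187) = 61 + (8*(√17/17))*(-187) = 61 + (8*√17/17)*(-187) = 61 - 88*√17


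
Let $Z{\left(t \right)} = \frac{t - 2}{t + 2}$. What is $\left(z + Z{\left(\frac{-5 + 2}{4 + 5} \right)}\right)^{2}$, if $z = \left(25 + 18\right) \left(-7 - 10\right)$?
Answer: $\frac{13410244}{25} \approx 5.3641 \cdot 10^{5}$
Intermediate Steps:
$z = -731$ ($z = 43 \left(-17\right) = -731$)
$Z{\left(t \right)} = \frac{-2 + t}{2 + t}$
$\left(z + Z{\left(\frac{-5 + 2}{4 + 5} \right)}\right)^{2} = \left(-731 + \frac{-2 + \frac{-5 + 2}{4 + 5}}{2 + \frac{-5 + 2}{4 + 5}}\right)^{2} = \left(-731 + \frac{-2 - \frac{3}{9}}{2 - \frac{3}{9}}\right)^{2} = \left(-731 + \frac{-2 - \frac{1}{3}}{2 - \frac{1}{3}}\right)^{2} = \left(-731 + \frac{1}{\frac{5}{3}} \left(- \frac{7}{3}\right)\right)^{2} = \left(-731 + \frac{3}{5} \left(- \frac{7}{3}\right)\right)^{2} = \left(-731 - \frac{7}{5}\right)^{2} = \left(- \frac{3662}{5}\right)^{2} = \frac{13410244}{25}$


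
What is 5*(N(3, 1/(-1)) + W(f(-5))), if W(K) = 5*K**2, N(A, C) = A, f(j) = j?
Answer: 640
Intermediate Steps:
5*(N(3, 1/(-1)) + W(f(-5))) = 5*(3 + 5*(-5)**2) = 5*(3 + 5*25) = 5*(3 + 125) = 5*128 = 640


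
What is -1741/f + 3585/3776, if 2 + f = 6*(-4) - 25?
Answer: 6756851/192576 ≈ 35.087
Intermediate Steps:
f = -51 (f = -2 + (6*(-4) - 25) = -2 + (-24 - 25) = -2 - 49 = -51)
-1741/f + 3585/3776 = -1741/(-51) + 3585/3776 = -1741*(-1/51) + 3585*(1/3776) = 1741/51 + 3585/3776 = 6756851/192576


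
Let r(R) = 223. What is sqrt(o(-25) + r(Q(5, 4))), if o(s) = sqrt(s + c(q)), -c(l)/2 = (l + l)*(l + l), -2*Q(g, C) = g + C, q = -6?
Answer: sqrt(223 + I*sqrt(313)) ≈ 14.945 + 0.5919*I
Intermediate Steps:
Q(g, C) = -C/2 - g/2 (Q(g, C) = -(g + C)/2 = -(C + g)/2 = -C/2 - g/2)
c(l) = -8*l**2 (c(l) = -2*(l + l)*(l + l) = -2*2*l*2*l = -8*l**2)
o(s) = sqrt(-288 + s) (o(s) = sqrt(s - 8*(-6)**2) = sqrt(s - 8*36) = sqrt(s - 288) = sqrt(-288 + s))
sqrt(o(-25) + r(Q(5, 4))) = sqrt(sqrt(-288 - 25) + 223) = sqrt(sqrt(-313) + 223) = sqrt(I*sqrt(313) + 223) = sqrt(223 + I*sqrt(313))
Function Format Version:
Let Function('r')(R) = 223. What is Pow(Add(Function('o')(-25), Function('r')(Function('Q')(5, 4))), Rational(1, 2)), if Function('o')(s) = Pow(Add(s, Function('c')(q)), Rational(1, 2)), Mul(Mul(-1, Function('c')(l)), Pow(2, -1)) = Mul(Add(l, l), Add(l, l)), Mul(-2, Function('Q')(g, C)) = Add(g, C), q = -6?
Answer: Pow(Add(223, Mul(I, Pow(313, Rational(1, 2)))), Rational(1, 2)) ≈ Add(14.945, Mul(0.59190, I))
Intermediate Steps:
Function('Q')(g, C) = Add(Mul(Rational(-1, 2), C), Mul(Rational(-1, 2), g)) (Function('Q')(g, C) = Mul(Rational(-1, 2), Add(g, C)) = Mul(Rational(-1, 2), Add(C, g)) = Add(Mul(Rational(-1, 2), C), Mul(Rational(-1, 2), g)))
Function('c')(l) = Mul(-8, Pow(l, 2)) (Function('c')(l) = Mul(-2, Mul(Add(l, l), Add(l, l))) = Mul(-2, Mul(Mul(2, l), Mul(2, l))) = Mul(-2, Mul(4, Pow(l, 2))) = Mul(-8, Pow(l, 2)))
Function('o')(s) = Pow(Add(-288, s), Rational(1, 2)) (Function('o')(s) = Pow(Add(s, Mul(-8, Pow(-6, 2))), Rational(1, 2)) = Pow(Add(s, Mul(-8, 36)), Rational(1, 2)) = Pow(Add(s, -288), Rational(1, 2)) = Pow(Add(-288, s), Rational(1, 2)))
Pow(Add(Function('o')(-25), Function('r')(Function('Q')(5, 4))), Rational(1, 2)) = Pow(Add(Pow(Add(-288, -25), Rational(1, 2)), 223), Rational(1, 2)) = Pow(Add(Pow(-313, Rational(1, 2)), 223), Rational(1, 2)) = Pow(Add(Mul(I, Pow(313, Rational(1, 2))), 223), Rational(1, 2)) = Pow(Add(223, Mul(I, Pow(313, Rational(1, 2)))), Rational(1, 2))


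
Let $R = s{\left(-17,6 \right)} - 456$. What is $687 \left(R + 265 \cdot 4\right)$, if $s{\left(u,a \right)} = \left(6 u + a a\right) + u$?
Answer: $357927$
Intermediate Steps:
$s{\left(u,a \right)} = a^{2} + 7 u$ ($s{\left(u,a \right)} = \left(6 u + a^{2}\right) + u = \left(a^{2} + 6 u\right) + u = a^{2} + 7 u$)
$R = -539$ ($R = \left(6^{2} + 7 \left(-17\right)\right) - 456 = \left(36 - 119\right) - 456 = -83 - 456 = -539$)
$687 \left(R + 265 \cdot 4\right) = 687 \left(-539 + 265 \cdot 4\right) = 687 \left(-539 + 1060\right) = 687 \cdot 521 = 357927$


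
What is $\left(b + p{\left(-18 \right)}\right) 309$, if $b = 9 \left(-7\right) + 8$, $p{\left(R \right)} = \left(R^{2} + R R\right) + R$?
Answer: $177675$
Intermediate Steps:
$p{\left(R \right)} = R + 2 R^{2}$ ($p{\left(R \right)} = \left(R^{2} + R^{2}\right) + R = 2 R^{2} + R = R + 2 R^{2}$)
$b = -55$ ($b = -63 + 8 = -55$)
$\left(b + p{\left(-18 \right)}\right) 309 = \left(-55 - 18 \left(1 + 2 \left(-18\right)\right)\right) 309 = \left(-55 - 18 \left(1 - 36\right)\right) 309 = \left(-55 - -630\right) 309 = \left(-55 + 630\right) 309 = 575 \cdot 309 = 177675$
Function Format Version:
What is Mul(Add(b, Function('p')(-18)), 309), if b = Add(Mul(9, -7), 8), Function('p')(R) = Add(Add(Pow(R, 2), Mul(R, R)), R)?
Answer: 177675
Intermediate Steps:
Function('p')(R) = Add(R, Mul(2, Pow(R, 2))) (Function('p')(R) = Add(Add(Pow(R, 2), Pow(R, 2)), R) = Add(Mul(2, Pow(R, 2)), R) = Add(R, Mul(2, Pow(R, 2))))
b = -55 (b = Add(-63, 8) = -55)
Mul(Add(b, Function('p')(-18)), 309) = Mul(Add(-55, Mul(-18, Add(1, Mul(2, -18)))), 309) = Mul(Add(-55, Mul(-18, Add(1, -36))), 309) = Mul(Add(-55, Mul(-18, -35)), 309) = Mul(Add(-55, 630), 309) = Mul(575, 309) = 177675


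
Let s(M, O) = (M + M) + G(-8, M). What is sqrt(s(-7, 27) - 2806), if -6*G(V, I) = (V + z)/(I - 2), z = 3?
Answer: I*sqrt(913710)/18 ≈ 53.105*I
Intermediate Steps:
G(V, I) = -(3 + V)/(6*(-2 + I)) (G(V, I) = -(V + 3)/(6*(I - 2)) = -(3 + V)/(6*(-2 + I)))
s(M, O) = 2*M + 5/(6*(-2 + M)) (s(M, O) = (M + M) + (-3 - 1*(-8))/(6*(-2 + M)) = 2*M + (-3 + 8)/(6*(-2 + M)) = 2*M + (1/6)*5/(-2 + M) = 2*M + 5/(6*(-2 + M)))
sqrt(s(-7, 27) - 2806) = sqrt((5 + 12*(-7)*(-2 - 7))/(6*(-2 - 7)) - 2806) = sqrt((1/6)*(5 + 12*(-7)*(-9))/(-9) - 2806) = sqrt((1/6)*(-1/9)*(5 + 756) - 2806) = sqrt((1/6)*(-1/9)*761 - 2806) = sqrt(-761/54 - 2806) = sqrt(-152285/54) = I*sqrt(913710)/18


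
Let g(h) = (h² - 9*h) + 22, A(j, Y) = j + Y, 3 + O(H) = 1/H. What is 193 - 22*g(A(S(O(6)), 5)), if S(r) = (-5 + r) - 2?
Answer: -31715/18 ≈ -1761.9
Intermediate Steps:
O(H) = -3 + 1/H
S(r) = -7 + r
A(j, Y) = Y + j
g(h) = 22 + h² - 9*h
193 - 22*g(A(S(O(6)), 5)) = 193 - 22*(22 + (5 + (-7 + (-3 + 1/6)))² - 9*(5 + (-7 + (-3 + 1/6)))) = 193 - 22*(22 + (5 + (-7 + (-3 + ⅙)))² - 9*(5 + (-7 + (-3 + ⅙)))) = 193 - 22*(22 + (5 + (-7 - 17/6))² - 9*(5 + (-7 - 17/6))) = 193 - 22*(22 + (5 - 59/6)² - 9*(5 - 59/6)) = 193 - 22*(22 + (-29/6)² - 9*(-29/6)) = 193 - 22*(22 + 841/36 + 87/2) = 193 - 22*3199/36 = 193 - 35189/18 = -31715/18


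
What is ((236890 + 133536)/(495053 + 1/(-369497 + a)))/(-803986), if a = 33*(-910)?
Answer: -73997594251/79509005542580490 ≈ -9.3068e-7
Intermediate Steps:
a = -30030
((236890 + 133536)/(495053 + 1/(-369497 + a)))/(-803986) = ((236890 + 133536)/(495053 + 1/(-369497 - 30030)))/(-803986) = (370426/(495053 + 1/(-399527)))*(-1/803986) = (370426/(495053 - 1/399527))*(-1/803986) = (370426/(197787039930/399527))*(-1/803986) = (370426*(399527/197787039930))*(-1/803986) = (73997594251/98893519965)*(-1/803986) = -73997594251/79509005542580490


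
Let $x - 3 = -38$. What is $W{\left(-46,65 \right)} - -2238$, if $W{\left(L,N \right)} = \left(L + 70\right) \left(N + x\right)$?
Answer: $2958$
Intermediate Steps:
$x = -35$ ($x = 3 - 38 = -35$)
$W{\left(L,N \right)} = \left(-35 + N\right) \left(70 + L\right)$ ($W{\left(L,N \right)} = \left(L + 70\right) \left(N - 35\right) = \left(70 + L\right) \left(-35 + N\right) = \left(-35 + N\right) \left(70 + L\right)$)
$W{\left(-46,65 \right)} - -2238 = \left(-2450 - -1610 + 70 \cdot 65 - 2990\right) - -2238 = \left(-2450 + 1610 + 4550 - 2990\right) + 2238 = 720 + 2238 = 2958$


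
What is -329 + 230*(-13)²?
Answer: 38541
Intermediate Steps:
-329 + 230*(-13)² = -329 + 230*169 = -329 + 38870 = 38541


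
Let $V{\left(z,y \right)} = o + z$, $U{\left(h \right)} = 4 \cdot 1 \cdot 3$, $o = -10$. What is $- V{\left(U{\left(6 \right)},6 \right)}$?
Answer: $-2$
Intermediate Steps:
$U{\left(h \right)} = 12$ ($U{\left(h \right)} = 4 \cdot 3 = 12$)
$V{\left(z,y \right)} = -10 + z$
$- V{\left(U{\left(6 \right)},6 \right)} = - (-10 + 12) = \left(-1\right) 2 = -2$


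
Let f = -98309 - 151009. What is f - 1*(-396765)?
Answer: 147447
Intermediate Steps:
f = -249318
f - 1*(-396765) = -249318 - 1*(-396765) = -249318 + 396765 = 147447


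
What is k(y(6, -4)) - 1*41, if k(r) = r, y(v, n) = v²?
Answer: -5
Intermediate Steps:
k(y(6, -4)) - 1*41 = 6² - 1*41 = 36 - 41 = -5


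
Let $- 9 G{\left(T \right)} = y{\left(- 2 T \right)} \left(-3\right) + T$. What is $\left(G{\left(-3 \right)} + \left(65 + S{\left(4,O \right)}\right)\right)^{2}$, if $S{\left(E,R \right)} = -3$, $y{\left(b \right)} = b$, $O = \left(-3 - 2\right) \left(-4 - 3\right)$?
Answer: $\frac{37249}{9} \approx 4138.8$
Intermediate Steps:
$O = 35$ ($O = \left(-5\right) \left(-7\right) = 35$)
$G{\left(T \right)} = - \frac{7 T}{9}$ ($G{\left(T \right)} = - \frac{- 2 T \left(-3\right) + T}{9} = - \frac{6 T + T}{9} = - \frac{7 T}{9}$)
$\left(G{\left(-3 \right)} + \left(65 + S{\left(4,O \right)}\right)\right)^{2} = \left(\left(- \frac{7}{9}\right) \left(-3\right) + \left(65 - 3\right)\right)^{2} = \left(\frac{7}{3} + 62\right)^{2} = \left(\frac{193}{3}\right)^{2} = \frac{37249}{9}$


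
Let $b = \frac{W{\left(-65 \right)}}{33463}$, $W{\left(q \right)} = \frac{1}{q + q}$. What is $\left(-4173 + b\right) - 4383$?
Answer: $- \frac{37220225641}{4350190} \approx -8556.0$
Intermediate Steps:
$W{\left(q \right)} = \frac{1}{2 q}$
$b = - \frac{1}{4350190}$ ($b = \frac{\frac{1}{2} \frac{1}{-65}}{33463} = \frac{1}{2} \left(- \frac{1}{65}\right) \frac{1}{33463} = \left(- \frac{1}{130}\right) \frac{1}{33463} = - \frac{1}{4350190} \approx -2.2988 \cdot 10^{-7}$)
$\left(-4173 + b\right) - 4383 = \left(-4173 - \frac{1}{4350190}\right) - 4383 = - \frac{18153342871}{4350190} - 4383 = - \frac{37220225641}{4350190}$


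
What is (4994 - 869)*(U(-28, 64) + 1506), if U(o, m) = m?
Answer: 6476250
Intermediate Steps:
(4994 - 869)*(U(-28, 64) + 1506) = (4994 - 869)*(64 + 1506) = 4125*1570 = 6476250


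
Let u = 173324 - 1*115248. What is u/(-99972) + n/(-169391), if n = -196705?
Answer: 2456860136/4233589263 ≈ 0.58033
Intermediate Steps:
u = 58076 (u = 173324 - 115248 = 58076)
u/(-99972) + n/(-169391) = 58076/(-99972) - 196705/(-169391) = 58076*(-1/99972) - 196705*(-1/169391) = -14519/24993 + 196705/169391 = 2456860136/4233589263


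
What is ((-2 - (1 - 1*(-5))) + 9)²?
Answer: 1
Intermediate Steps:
((-2 - (1 - 1*(-5))) + 9)² = ((-2 - (1 + 5)) + 9)² = ((-2 - 1*6) + 9)² = ((-2 - 6) + 9)² = (-8 + 9)² = 1² = 1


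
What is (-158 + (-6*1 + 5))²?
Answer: 25281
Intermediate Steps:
(-158 + (-6*1 + 5))² = (-158 + (-6 + 5))² = (-158 - 1)² = (-159)² = 25281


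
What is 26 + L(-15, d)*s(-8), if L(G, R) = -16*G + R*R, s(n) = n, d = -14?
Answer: -3462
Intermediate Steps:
L(G, R) = R² - 16*G (L(G, R) = -16*G + R² = R² - 16*G)
26 + L(-15, d)*s(-8) = 26 + ((-14)² - 16*(-15))*(-8) = 26 + (196 + 240)*(-8) = 26 + 436*(-8) = 26 - 3488 = -3462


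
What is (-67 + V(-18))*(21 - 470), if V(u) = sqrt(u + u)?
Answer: 30083 - 2694*I ≈ 30083.0 - 2694.0*I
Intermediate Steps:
V(u) = sqrt(2)*sqrt(u) (V(u) = sqrt(2*u) = sqrt(2)*sqrt(u))
(-67 + V(-18))*(21 - 470) = (-67 + sqrt(2)*sqrt(-18))*(21 - 470) = (-67 + sqrt(2)*(3*I*sqrt(2)))*(-449) = (-67 + 6*I)*(-449) = 30083 - 2694*I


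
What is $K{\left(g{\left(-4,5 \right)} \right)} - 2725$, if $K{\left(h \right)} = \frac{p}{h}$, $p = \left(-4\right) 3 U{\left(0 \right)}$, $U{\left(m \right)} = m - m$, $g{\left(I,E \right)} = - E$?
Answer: $-2725$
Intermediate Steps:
$U{\left(m \right)} = 0$
$p = 0$ ($p = \left(-4\right) 3 \cdot 0 = \left(-12\right) 0 = 0$)
$K{\left(h \right)} = 0$ ($K{\left(h \right)} = \frac{0}{h} = 0$)
$K{\left(g{\left(-4,5 \right)} \right)} - 2725 = 0 - 2725 = -2725$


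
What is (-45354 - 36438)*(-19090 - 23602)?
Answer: 3491864064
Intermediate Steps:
(-45354 - 36438)*(-19090 - 23602) = -81792*(-42692) = 3491864064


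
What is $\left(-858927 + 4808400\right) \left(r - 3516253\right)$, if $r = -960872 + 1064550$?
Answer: $-13477872822975$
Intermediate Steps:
$r = 103678$
$\left(-858927 + 4808400\right) \left(r - 3516253\right) = \left(-858927 + 4808400\right) \left(103678 - 3516253\right) = 3949473 \left(-3412575\right) = -13477872822975$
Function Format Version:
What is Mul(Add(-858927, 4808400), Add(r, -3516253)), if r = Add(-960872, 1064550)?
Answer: -13477872822975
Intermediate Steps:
r = 103678
Mul(Add(-858927, 4808400), Add(r, -3516253)) = Mul(Add(-858927, 4808400), Add(103678, -3516253)) = Mul(3949473, -3412575) = -13477872822975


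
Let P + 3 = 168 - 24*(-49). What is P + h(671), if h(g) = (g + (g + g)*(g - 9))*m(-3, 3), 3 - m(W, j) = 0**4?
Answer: 2668566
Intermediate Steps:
m(W, j) = 3 (m(W, j) = 3 - 1*0**4 = 3 - 1*0 = 3 + 0 = 3)
P = 1341 (P = -3 + (168 - 24*(-49)) = -3 + (168 + 1176) = -3 + 1344 = 1341)
h(g) = 3*g + 6*g*(-9 + g) (h(g) = (g + (g + g)*(g - 9))*3 = (g + (2*g)*(-9 + g))*3 = (g + 2*g*(-9 + g))*3 = 3*g + 6*g*(-9 + g))
P + h(671) = 1341 + 3*671*(-17 + 2*671) = 1341 + 3*671*(-17 + 1342) = 1341 + 3*671*1325 = 1341 + 2667225 = 2668566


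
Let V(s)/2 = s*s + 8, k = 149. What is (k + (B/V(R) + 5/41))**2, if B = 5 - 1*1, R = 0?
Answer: 600103009/26896 ≈ 22312.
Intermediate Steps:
B = 4 (B = 5 - 1 = 4)
V(s) = 16 + 2*s**2 (V(s) = 2*(s*s + 8) = 2*(s**2 + 8) = 2*(8 + s**2) = 16 + 2*s**2)
(k + (B/V(R) + 5/41))**2 = (149 + (4/(16 + 2*0**2) + 5/41))**2 = (149 + (4/(16 + 2*0) + 5*(1/41)))**2 = (149 + (4/(16 + 0) + 5/41))**2 = (149 + (4/16 + 5/41))**2 = (149 + (4*(1/16) + 5/41))**2 = (149 + (1/4 + 5/41))**2 = (149 + 61/164)**2 = (24497/164)**2 = 600103009/26896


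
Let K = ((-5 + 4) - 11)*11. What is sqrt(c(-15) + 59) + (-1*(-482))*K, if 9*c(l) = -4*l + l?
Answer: -63616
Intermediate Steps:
c(l) = -l/3 (c(l) = (-4*l + l)/9 = (-3*l)/9 = -l/3)
K = -132 (K = (-1 - 11)*11 = -12*11 = -132)
sqrt(c(-15) + 59) + (-1*(-482))*K = sqrt(-1/3*(-15) + 59) - 1*(-482)*(-132) = sqrt(5 + 59) + 482*(-132) = sqrt(64) - 63624 = 8 - 63624 = -63616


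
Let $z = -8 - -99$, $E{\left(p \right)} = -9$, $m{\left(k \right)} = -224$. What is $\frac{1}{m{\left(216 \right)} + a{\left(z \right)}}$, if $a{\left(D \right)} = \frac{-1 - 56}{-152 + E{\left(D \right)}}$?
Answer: $- \frac{161}{36007} \approx -0.0044714$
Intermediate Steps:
$z = 91$ ($z = -8 + 99 = 91$)
$a{\left(D \right)} = \frac{57}{161}$ ($a{\left(D \right)} = \frac{-1 - 56}{-152 - 9} = - \frac{57}{-161} = \left(-57\right) \left(- \frac{1}{161}\right) = \frac{57}{161}$)
$\frac{1}{m{\left(216 \right)} + a{\left(z \right)}} = \frac{1}{-224 + \frac{57}{161}} = \frac{1}{- \frac{36007}{161}} = - \frac{161}{36007}$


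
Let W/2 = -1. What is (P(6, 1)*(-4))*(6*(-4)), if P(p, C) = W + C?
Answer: -96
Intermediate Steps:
W = -2 (W = 2*(-1) = -2)
P(p, C) = -2 + C
(P(6, 1)*(-4))*(6*(-4)) = ((-2 + 1)*(-4))*(6*(-4)) = -1*(-4)*(-24) = 4*(-24) = -96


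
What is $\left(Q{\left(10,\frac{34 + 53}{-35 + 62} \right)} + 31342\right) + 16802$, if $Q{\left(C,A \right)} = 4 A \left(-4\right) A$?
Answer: $\frac{3886208}{81} \approx 47978.0$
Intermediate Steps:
$Q{\left(C,A \right)} = - 16 A^{2}$ ($Q{\left(C,A \right)} = - 16 A A = - 16 A^{2}$)
$\left(Q{\left(10,\frac{34 + 53}{-35 + 62} \right)} + 31342\right) + 16802 = \left(- 16 \left(\frac{34 + 53}{-35 + 62}\right)^{2} + 31342\right) + 16802 = \left(- 16 \left(\frac{87}{27}\right)^{2} + 31342\right) + 16802 = \left(- 16 \left(87 \cdot \frac{1}{27}\right)^{2} + 31342\right) + 16802 = \left(- 16 \left(\frac{29}{9}\right)^{2} + 31342\right) + 16802 = \left(\left(-16\right) \frac{841}{81} + 31342\right) + 16802 = \left(- \frac{13456}{81} + 31342\right) + 16802 = \frac{2525246}{81} + 16802 = \frac{3886208}{81}$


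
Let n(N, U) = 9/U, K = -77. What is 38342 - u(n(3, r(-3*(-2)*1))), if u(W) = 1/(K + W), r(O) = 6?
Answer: 5789644/151 ≈ 38342.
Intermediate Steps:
u(W) = 1/(-77 + W)
38342 - u(n(3, r(-3*(-2)*1))) = 38342 - 1/(-77 + 9/6) = 38342 - 1/(-77 + 9*(⅙)) = 38342 - 1/(-77 + 3/2) = 38342 - 1/(-151/2) = 38342 - 1*(-2/151) = 38342 + 2/151 = 5789644/151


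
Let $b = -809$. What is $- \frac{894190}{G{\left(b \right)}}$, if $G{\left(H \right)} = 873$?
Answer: $- \frac{894190}{873} \approx -1024.3$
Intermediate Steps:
$- \frac{894190}{G{\left(b \right)}} = - \frac{894190}{873}$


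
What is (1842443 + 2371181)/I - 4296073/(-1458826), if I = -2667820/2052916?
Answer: -3154787182847346381/972971294830 ≈ -3.2424e+6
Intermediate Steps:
I = -666955/513229 (I = -2667820*1/2052916 = -666955/513229 ≈ -1.2995)
(1842443 + 2371181)/I - 4296073/(-1458826) = (1842443 + 2371181)/(-666955/513229) - 4296073/(-1458826) = 4213624*(-513229/666955) - 4296073*(-1/1458826) = -2162554031896/666955 + 4296073/1458826 = -3154787182847346381/972971294830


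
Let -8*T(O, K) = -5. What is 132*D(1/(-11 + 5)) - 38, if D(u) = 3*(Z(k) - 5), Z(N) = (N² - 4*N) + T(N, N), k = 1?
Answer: -5917/2 ≈ -2958.5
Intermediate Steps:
T(O, K) = 5/8 (T(O, K) = -⅛*(-5) = 5/8)
Z(N) = 5/8 + N² - 4*N (Z(N) = (N² - 4*N) + 5/8 = 5/8 + N² - 4*N)
D(u) = -177/8 (D(u) = 3*((5/8 + 1² - 4*1) - 5) = 3*((5/8 + 1 - 4) - 5) = 3*(-19/8 - 5) = 3*(-59/8) = -177/8)
132*D(1/(-11 + 5)) - 38 = 132*(-177/8) - 38 = -5841/2 - 38 = -5917/2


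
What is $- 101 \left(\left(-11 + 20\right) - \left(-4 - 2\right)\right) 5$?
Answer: $-7575$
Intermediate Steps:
$- 101 \left(\left(-11 + 20\right) - \left(-4 - 2\right)\right) 5 = - 101 \left(9 - -6\right) 5 = - 101 \left(9 + 6\right) 5 = \left(-101\right) 15 \cdot 5 = \left(-1515\right) 5 = -7575$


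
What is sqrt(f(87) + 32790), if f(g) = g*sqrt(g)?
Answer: sqrt(32790 + 87*sqrt(87)) ≈ 183.31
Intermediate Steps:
f(g) = g**(3/2)
sqrt(f(87) + 32790) = sqrt(87**(3/2) + 32790) = sqrt(87*sqrt(87) + 32790) = sqrt(32790 + 87*sqrt(87))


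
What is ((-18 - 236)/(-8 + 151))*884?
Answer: -17272/11 ≈ -1570.2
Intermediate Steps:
((-18 - 236)/(-8 + 151))*884 = -254/143*884 = -17272/11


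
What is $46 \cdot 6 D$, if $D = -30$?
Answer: $-8280$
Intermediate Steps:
$46 \cdot 6 D = 46 \cdot 6 \left(-30\right) = 276 \left(-30\right) = -8280$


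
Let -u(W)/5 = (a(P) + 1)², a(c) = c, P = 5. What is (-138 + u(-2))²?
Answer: 101124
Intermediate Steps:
u(W) = -180 (u(W) = -5*(5 + 1)² = -5*6² = -5*36 = -180)
(-138 + u(-2))² = (-138 - 180)² = (-318)² = 101124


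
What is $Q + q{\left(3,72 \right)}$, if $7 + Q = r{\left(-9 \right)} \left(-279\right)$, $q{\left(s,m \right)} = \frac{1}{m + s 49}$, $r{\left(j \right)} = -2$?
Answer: $\frac{120670}{219} \approx 551.0$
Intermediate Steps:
$q{\left(s,m \right)} = \frac{1}{m + 49 s}$
$Q = 551$ ($Q = -7 - -558 = -7 + 558 = 551$)
$Q + q{\left(3,72 \right)} = 551 + \frac{1}{72 + 49 \cdot 3} = 551 + \frac{1}{72 + 147} = 551 + \frac{1}{219} = \frac{120670}{219}$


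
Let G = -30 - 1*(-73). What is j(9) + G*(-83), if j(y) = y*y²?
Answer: -2840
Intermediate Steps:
j(y) = y³
G = 43 (G = -30 + 73 = 43)
j(9) + G*(-83) = 9³ + 43*(-83) = 729 - 3569 = -2840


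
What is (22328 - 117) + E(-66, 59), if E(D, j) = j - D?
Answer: 22336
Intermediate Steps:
(22328 - 117) + E(-66, 59) = (22328 - 117) + (59 - 1*(-66)) = 22211 + (59 + 66) = 22211 + 125 = 22336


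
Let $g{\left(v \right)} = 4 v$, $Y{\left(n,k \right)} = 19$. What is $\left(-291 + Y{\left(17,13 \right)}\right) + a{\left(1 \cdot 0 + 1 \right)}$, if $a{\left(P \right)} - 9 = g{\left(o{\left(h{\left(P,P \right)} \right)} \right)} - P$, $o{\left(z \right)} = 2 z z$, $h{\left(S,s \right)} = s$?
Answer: $-256$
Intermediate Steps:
$o{\left(z \right)} = 2 z^{2}$
$a{\left(P \right)} = 9 - P + 8 P^{2}$ ($a{\left(P \right)} = 9 + \left(4 \cdot 2 P^{2} - P\right) = 9 + \left(8 P^{2} - P\right) = 9 + \left(- P + 8 P^{2}\right) = 9 - P + 8 P^{2}$)
$\left(-291 + Y{\left(17,13 \right)}\right) + a{\left(1 \cdot 0 + 1 \right)} = \left(-291 + 19\right) + \left(9 - \left(1 \cdot 0 + 1\right) + 8 \left(1 \cdot 0 + 1\right)^{2}\right) = -272 + \left(9 - \left(0 + 1\right) + 8 \left(0 + 1\right)^{2}\right) = -272 + \left(9 - 1 + 8 \cdot 1^{2}\right) = -272 + \left(9 - 1 + 8 \cdot 1\right) = -272 + \left(9 - 1 + 8\right) = -272 + 16 = -256$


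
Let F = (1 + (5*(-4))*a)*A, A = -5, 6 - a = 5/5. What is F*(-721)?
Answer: -356895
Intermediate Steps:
a = 5 (a = 6 - 5/5 = 6 - 1*1 = 6 - 1 = 5)
F = 495 (F = (1 + (5*(-4))*5)*(-5) = (1 - 20*5)*(-5) = (1 - 100)*(-5) = -99*(-5) = 495)
F*(-721) = 495*(-721) = -356895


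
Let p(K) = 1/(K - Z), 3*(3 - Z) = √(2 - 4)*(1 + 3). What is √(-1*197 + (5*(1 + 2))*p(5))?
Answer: √(-197 + 15/(2 + 4*I*√2/3)) ≈ 0.1347 - 13.894*I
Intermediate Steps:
Z = 3 - 4*I*√2/3 (Z = 3 - √(2 - 4)*(1 + 3)/3 = 3 - √(-2)*4/3 = 3 - I*√2*4/3 = 3 - 4*I*√2/3 ≈ 3.0 - 1.8856*I)
p(K) = 1/(-3 + K + 4*I*√2/3) (p(K) = 1/(K - (3 - 4*I*√2/3)) = 1/(K + (-3 + 4*I*√2/3)) = 1/(-3 + K + 4*I*√2/3))
√(-1*197 + (5*(1 + 2))*p(5)) = √(-1*197 + (5*(1 + 2))*(3/(-9 + 3*5 + 4*I*√2))) = √(-197 + (5*3)*(3/(-9 + 15 + 4*I*√2))) = √(-197 + 15*(3/(6 + 4*I*√2))) = √(-197 + 45/(6 + 4*I*√2))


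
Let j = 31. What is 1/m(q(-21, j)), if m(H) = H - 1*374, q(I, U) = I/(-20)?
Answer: -20/7459 ≈ -0.0026813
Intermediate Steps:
q(I, U) = -I/20 (q(I, U) = I*(-1/20) = -I/20)
m(H) = -374 + H (m(H) = H - 374 = -374 + H)
1/m(q(-21, j)) = 1/(-374 - 1/20*(-21)) = 1/(-374 + 21/20) = 1/(-7459/20) = -20/7459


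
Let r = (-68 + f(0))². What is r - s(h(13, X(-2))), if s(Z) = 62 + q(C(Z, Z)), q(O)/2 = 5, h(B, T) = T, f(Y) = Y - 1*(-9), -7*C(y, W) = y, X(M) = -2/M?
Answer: 3409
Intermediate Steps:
C(y, W) = -y/7
f(Y) = 9 + Y (f(Y) = Y + 9 = 9 + Y)
q(O) = 10 (q(O) = 2*5 = 10)
s(Z) = 72 (s(Z) = 62 + 10 = 72)
r = 3481 (r = (-68 + (9 + 0))² = (-68 + 9)² = (-59)² = 3481)
r - s(h(13, X(-2))) = 3481 - 1*72 = 3481 - 72 = 3409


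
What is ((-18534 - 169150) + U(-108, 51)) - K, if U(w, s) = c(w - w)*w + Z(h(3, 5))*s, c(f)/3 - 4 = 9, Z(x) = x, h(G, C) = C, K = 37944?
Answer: -229585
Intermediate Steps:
c(f) = 39 (c(f) = 12 + 3*9 = 12 + 27 = 39)
U(w, s) = 5*s + 39*w (U(w, s) = 39*w + 5*s = 5*s + 39*w)
((-18534 - 169150) + U(-108, 51)) - K = ((-18534 - 169150) + (5*51 + 39*(-108))) - 1*37944 = (-187684 + (255 - 4212)) - 37944 = (-187684 - 3957) - 37944 = -191641 - 37944 = -229585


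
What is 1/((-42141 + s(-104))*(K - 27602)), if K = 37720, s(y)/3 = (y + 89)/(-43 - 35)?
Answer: -13/5542898409 ≈ -2.3453e-9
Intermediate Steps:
s(y) = -89/26 - y/26 (s(y) = 3*((y + 89)/(-43 - 35)) = 3*((89 + y)/(-78)) = 3*((89 + y)*(-1/78)) = 3*(-89/78 - y/78) = -89/26 - y/26)
1/((-42141 + s(-104))*(K - 27602)) = 1/((-42141 + (-89/26 - 1/26*(-104)))*(37720 - 27602)) = 1/((-42141 + (-89/26 + 4))*10118) = 1/((-42141 + 15/26)*10118) = 1/(-1095651/26*10118) = 1/(-5542898409/13) = -13/5542898409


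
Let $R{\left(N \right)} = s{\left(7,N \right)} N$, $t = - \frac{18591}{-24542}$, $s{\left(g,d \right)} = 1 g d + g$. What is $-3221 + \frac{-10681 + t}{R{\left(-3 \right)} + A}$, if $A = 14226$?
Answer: $- \frac{1128144404087}{350165256} \approx -3221.8$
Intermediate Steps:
$s{\left(g,d \right)} = g + d g$ ($s{\left(g,d \right)} = g d + g = d g + g = g + d g$)
$t = \frac{18591}{24542}$ ($t = \left(-18591\right) \left(- \frac{1}{24542}\right) = \frac{18591}{24542} \approx 0.75752$)
$R{\left(N \right)} = N \left(7 + 7 N\right)$ ($R{\left(N \right)} = 7 \left(1 + N\right) N = \left(7 + 7 N\right) N = N \left(7 + 7 N\right)$)
$-3221 + \frac{-10681 + t}{R{\left(-3 \right)} + A} = -3221 + \frac{-10681 + \frac{18591}{24542}}{7 \left(-3\right) \left(1 - 3\right) + 14226} = -3221 - \frac{262114511}{24542 \left(7 \left(-3\right) \left(-2\right) + 14226\right)} = -3221 - \frac{262114511}{24542 \left(42 + 14226\right)} = -3221 - \frac{262114511}{24542 \cdot 14268} = -3221 - \frac{262114511}{350165256} = - \frac{1128144404087}{350165256}$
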